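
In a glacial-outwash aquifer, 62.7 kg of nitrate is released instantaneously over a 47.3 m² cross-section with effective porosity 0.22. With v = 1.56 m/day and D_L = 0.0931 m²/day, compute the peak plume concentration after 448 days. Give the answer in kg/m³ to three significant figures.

The peak of an instantaneous 1D plume sits at x = vt; there the Gaussian factor is 1 and C_max = M/(n_e·A·√(4πDt)), where n_e·A is the pore area the mass is dissolved in.
√(4πDt) = √(4π × 0.0931 × 448) = 22.89 m, so C_max = 62.7/(0.22 × 47.3 × 22.89) = 0.263 kg/m³.

0.263 kg/m³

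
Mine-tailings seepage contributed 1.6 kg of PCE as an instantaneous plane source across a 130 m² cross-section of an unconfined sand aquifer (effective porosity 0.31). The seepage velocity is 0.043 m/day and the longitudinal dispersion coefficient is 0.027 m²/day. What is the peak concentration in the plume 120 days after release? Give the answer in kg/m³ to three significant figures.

0.00622 kg/m³

The peak of an instantaneous 1D plume sits at x = vt; there the Gaussian factor is 1 and C_max = M/(n_e·A·√(4πDt)), where n_e·A is the pore area the mass is dissolved in.
√(4πDt) = √(4π × 0.027 × 120) = 6.381 m, so C_max = 1.6/(0.31 × 130 × 6.381) = 0.00622 kg/m³.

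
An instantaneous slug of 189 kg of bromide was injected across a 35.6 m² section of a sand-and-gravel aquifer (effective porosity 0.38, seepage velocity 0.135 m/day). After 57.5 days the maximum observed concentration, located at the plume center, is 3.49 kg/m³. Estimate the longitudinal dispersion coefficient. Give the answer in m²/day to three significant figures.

0.0222 m²/day

At the plume center C_max = M/(n_e·A·√(4πDt)), so D = M²/(4πt·(n_e·A·C_max)²).
n_e·A·C_max = 0.38 × 35.6 × 3.49 = 47.21 kg/m.
D = 189²/(4π × 57.5 × 47.21²) = 0.0222 m²/day.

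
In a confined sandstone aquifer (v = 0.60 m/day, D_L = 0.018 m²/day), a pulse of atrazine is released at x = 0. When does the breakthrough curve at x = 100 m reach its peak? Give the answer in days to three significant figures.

167 days

For the 1D instantaneous-source solution, setting ∂C/∂t = 0 at fixed x gives v²t² + 2Dt − x² = 0, so t = (√(D² + v²x²) − D)/v².
√(D² + v²x²) = √(0.018² + 0.60² × 100²) = 60.00; v² = 0.36.
t = (60.00 − 0.018)/0.36 = 167 days (vs. the pure-advection estimate x/v = 167 d).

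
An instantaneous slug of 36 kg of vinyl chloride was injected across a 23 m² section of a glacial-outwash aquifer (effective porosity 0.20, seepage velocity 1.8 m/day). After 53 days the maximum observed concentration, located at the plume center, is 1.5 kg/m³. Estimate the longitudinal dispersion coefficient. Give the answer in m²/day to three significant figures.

At the plume center C_max = M/(n_e·A·√(4πDt)), so D = M²/(4πt·(n_e·A·C_max)²).
n_e·A·C_max = 0.20 × 23 × 1.5 = 6.900 kg/m.
D = 36²/(4π × 53 × 6.900²) = 0.0409 m²/day.

0.0409 m²/day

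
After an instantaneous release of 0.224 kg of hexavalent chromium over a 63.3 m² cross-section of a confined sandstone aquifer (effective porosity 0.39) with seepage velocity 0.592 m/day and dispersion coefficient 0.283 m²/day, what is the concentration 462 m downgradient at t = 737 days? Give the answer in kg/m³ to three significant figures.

8.03e-05 kg/m³

For an instantaneous plane source, C(x,t) = M/(n_e·A·√(4πDt)) · exp(−(x−vt)²/(4Dt)), with n_e·A the pore (flow) area.
Plume center vt = 0.592 × 737 = 436.304 m, so the well at 462 m is 25.696 m downgradient of the peak.
√(4πDt) = 51.20 m, giving peak height M/(n_e·A·√(4πDt)) = 0.224/(0.39 × 63.3 × 51.20) = 0.0001772 kg/m³.
(x−vt)²/(4Dt) = (25.696)²/(4 × 0.283 × 737) = 0.7914; exp(−0.7914) = 0.4532.
C = 0.0001772 × 0.4532 = 8.03e-05 kg/m³.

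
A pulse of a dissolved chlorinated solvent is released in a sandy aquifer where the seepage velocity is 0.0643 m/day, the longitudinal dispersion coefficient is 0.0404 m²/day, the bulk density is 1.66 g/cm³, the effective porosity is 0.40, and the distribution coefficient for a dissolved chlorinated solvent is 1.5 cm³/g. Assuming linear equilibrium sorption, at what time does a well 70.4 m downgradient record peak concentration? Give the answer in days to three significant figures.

7840 days

Retardation factor R = 1 + ρ_b·K_d/n = 1 + 1.66 × 1.5/0.40 = 7.225.
Sorption retards both mechanisms: v_R = v/R = 0.008900 m/day, D_R = D/R = 0.005592 m²/day.
Peak time from v_R²t² + 2D_R t − x² = 0: t = (√(D_R² + v_R²x²) − D_R)/v_R².
√(D_R² + v_R²x²) = √(0.005592² + 0.008900² × 70.4²) = 0.6266; v_R² = 7.921e-05.
t = (0.6266 − 0.005592)/7.921e-05 = 7840 days.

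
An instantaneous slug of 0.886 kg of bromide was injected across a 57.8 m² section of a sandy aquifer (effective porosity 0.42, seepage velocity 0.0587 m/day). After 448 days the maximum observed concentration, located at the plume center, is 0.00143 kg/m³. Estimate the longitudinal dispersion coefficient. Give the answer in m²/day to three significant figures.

At the plume center C_max = M/(n_e·A·√(4πDt)), so D = M²/(4πt·(n_e·A·C_max)²).
n_e·A·C_max = 0.42 × 57.8 × 0.00143 = 0.03471 kg/m.
D = 0.886²/(4π × 448 × 0.03471²) = 0.116 m²/day.

0.116 m²/day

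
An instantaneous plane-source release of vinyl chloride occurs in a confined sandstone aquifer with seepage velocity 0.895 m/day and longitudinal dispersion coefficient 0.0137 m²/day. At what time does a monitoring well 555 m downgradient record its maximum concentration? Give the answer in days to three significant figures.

For the 1D instantaneous-source solution, setting ∂C/∂t = 0 at fixed x gives v²t² + 2Dt − x² = 0, so t = (√(D² + v²x²) − D)/v².
√(D² + v²x²) = √(0.0137² + 0.895² × 555²) = 496.7; v² = 0.801025.
t = (496.7 − 0.0137)/0.801025 = 620 days (vs. the pure-advection estimate x/v = 620 d).

620 days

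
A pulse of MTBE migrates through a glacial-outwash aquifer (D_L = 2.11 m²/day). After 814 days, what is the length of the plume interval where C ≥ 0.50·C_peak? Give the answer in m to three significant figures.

138 m

The plume is Gaussian with σ = √(2Dt) = √(2 × 2.11 × 814) = 58.61 m.
C/C_peak = exp(−Δx²/(2σ²)) = 0.50 ⇒ Δx = σ·√(−2 ln 0.50) = 58.61 × 1.177 = 68.98 m.
Width = 2Δx = 138 m.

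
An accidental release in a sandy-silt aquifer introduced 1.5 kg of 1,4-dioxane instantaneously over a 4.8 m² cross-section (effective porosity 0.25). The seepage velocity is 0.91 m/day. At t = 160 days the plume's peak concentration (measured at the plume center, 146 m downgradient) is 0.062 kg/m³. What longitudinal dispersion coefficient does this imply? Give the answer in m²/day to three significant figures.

0.202 m²/day

At the plume center C_max = M/(n_e·A·√(4πDt)), so D = M²/(4πt·(n_e·A·C_max)²).
n_e·A·C_max = 0.25 × 4.8 × 0.062 = 0.07440 kg/m.
D = 1.5²/(4π × 160 × 0.07440²) = 0.202 m²/day.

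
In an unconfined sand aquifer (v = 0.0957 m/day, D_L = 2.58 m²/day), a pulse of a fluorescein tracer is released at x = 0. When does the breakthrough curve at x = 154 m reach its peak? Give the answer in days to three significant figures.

1350 days

For the 1D instantaneous-source solution, setting ∂C/∂t = 0 at fixed x gives v²t² + 2Dt − x² = 0, so t = (√(D² + v²x²) − D)/v².
√(D² + v²x²) = √(2.58² + 0.0957² × 154²) = 14.96; v² = 0.00915849.
t = (14.96 − 2.58)/0.00915849 = 1350 days (vs. the pure-advection estimate x/v = 1610 d).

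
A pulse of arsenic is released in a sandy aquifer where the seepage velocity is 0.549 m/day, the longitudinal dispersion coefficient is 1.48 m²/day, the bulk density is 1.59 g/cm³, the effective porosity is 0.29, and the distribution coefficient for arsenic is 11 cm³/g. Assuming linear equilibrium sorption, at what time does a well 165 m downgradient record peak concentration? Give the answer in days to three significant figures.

Retardation factor R = 1 + ρ_b·K_d/n = 1 + 1.59 × 11/0.29 = 61.31.
Sorption retards both mechanisms: v_R = v/R = 0.008954 m/day, D_R = D/R = 0.02414 m²/day.
Peak time from v_R²t² + 2D_R t − x² = 0: t = (√(D_R² + v_R²x²) − D_R)/v_R².
√(D_R² + v_R²x²) = √(0.02414² + 0.008954² × 165²) = 1.478; v_R² = 8.017e-05.
t = (1.478 − 0.02414)/8.017e-05 = 18100 days.

18100 days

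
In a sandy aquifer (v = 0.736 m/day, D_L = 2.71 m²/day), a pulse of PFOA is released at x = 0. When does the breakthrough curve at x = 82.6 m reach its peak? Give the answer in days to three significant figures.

107 days

For the 1D instantaneous-source solution, setting ∂C/∂t = 0 at fixed x gives v²t² + 2Dt − x² = 0, so t = (√(D² + v²x²) − D)/v².
√(D² + v²x²) = √(2.71² + 0.736² × 82.6²) = 60.85; v² = 0.541696.
t = (60.85 − 2.71)/0.541696 = 107 days (vs. the pure-advection estimate x/v = 112 d).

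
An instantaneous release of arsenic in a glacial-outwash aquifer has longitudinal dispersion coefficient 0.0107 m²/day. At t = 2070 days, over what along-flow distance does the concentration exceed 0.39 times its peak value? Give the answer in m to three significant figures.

18.3 m

The plume is Gaussian with σ = √(2Dt) = √(2 × 0.0107 × 2070) = 6.656 m.
C/C_peak = exp(−Δx²/(2σ²)) = 0.39 ⇒ Δx = σ·√(−2 ln 0.39) = 6.656 × 1.372 = 9.132 m.
Width = 2Δx = 18.3 m.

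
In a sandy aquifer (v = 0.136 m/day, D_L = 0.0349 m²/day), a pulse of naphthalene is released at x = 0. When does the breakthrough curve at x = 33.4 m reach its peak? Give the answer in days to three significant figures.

244 days

For the 1D instantaneous-source solution, setting ∂C/∂t = 0 at fixed x gives v²t² + 2Dt − x² = 0, so t = (√(D² + v²x²) − D)/v².
√(D² + v²x²) = √(0.0349² + 0.136² × 33.4²) = 4.543; v² = 0.018496.
t = (4.543 − 0.0349)/0.018496 = 244 days (vs. the pure-advection estimate x/v = 246 d).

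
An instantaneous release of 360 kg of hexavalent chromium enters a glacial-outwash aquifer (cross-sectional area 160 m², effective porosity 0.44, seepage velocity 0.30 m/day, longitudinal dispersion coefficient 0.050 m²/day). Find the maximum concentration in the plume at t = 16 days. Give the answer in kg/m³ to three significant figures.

The peak of an instantaneous 1D plume sits at x = vt; there the Gaussian factor is 1 and C_max = M/(n_e·A·√(4πDt)), where n_e·A is the pore area the mass is dissolved in.
√(4πDt) = √(4π × 0.050 × 16) = 3.171 m, so C_max = 360/(0.44 × 160 × 3.171) = 1.61 kg/m³.

1.61 kg/m³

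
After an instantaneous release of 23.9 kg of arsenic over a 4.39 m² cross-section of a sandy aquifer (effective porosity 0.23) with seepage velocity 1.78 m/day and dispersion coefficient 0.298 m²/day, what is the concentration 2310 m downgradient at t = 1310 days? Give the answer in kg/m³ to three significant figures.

For an instantaneous plane source, C(x,t) = M/(n_e·A·√(4πDt)) · exp(−(x−vt)²/(4Dt)), with n_e·A the pore (flow) area.
Plume center vt = 1.78 × 1310 = 2331.8 m, so the well at 2310 m is 21.8 m upgradient of the peak.
√(4πDt) = 70.04 m, giving peak height M/(n_e·A·√(4πDt)) = 23.9/(0.23 × 4.39 × 70.04) = 0.3380 kg/m³.
(x−vt)²/(4Dt) = (-21.8)²/(4 × 0.298 × 1310) = 0.3043; exp(−0.3043) = 0.7376.
C = 0.3380 × 0.7376 = 0.249 kg/m³.

0.249 kg/m³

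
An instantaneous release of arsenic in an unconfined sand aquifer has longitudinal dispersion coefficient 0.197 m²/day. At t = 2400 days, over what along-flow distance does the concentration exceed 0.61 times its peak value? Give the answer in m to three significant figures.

The plume is Gaussian with σ = √(2Dt) = √(2 × 0.197 × 2400) = 30.75 m.
C/C_peak = exp(−Δx²/(2σ²)) = 0.61 ⇒ Δx = σ·√(−2 ln 0.61) = 30.75 × 0.9943 = 30.57 m.
Width = 2Δx = 61.1 m.

61.1 m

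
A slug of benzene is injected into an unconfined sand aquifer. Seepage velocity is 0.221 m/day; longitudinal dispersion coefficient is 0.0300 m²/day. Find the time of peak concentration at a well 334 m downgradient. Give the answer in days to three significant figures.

For the 1D instantaneous-source solution, setting ∂C/∂t = 0 at fixed x gives v²t² + 2Dt − x² = 0, so t = (√(D² + v²x²) − D)/v².
√(D² + v²x²) = √(0.0300² + 0.221² × 334²) = 73.81; v² = 0.048841.
t = (73.81 − 0.0300)/0.048841 = 1510 days (vs. the pure-advection estimate x/v = 1510 d).

1510 days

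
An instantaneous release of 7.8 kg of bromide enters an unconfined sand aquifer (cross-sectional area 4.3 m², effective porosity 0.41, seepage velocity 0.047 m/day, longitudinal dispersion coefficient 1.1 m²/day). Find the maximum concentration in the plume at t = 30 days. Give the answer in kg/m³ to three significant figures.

The peak of an instantaneous 1D plume sits at x = vt; there the Gaussian factor is 1 and C_max = M/(n_e·A·√(4πDt)), where n_e·A is the pore area the mass is dissolved in.
√(4πDt) = √(4π × 1.1 × 30) = 20.36 m, so C_max = 7.8/(0.41 × 4.3 × 20.36) = 0.217 kg/m³.

0.217 kg/m³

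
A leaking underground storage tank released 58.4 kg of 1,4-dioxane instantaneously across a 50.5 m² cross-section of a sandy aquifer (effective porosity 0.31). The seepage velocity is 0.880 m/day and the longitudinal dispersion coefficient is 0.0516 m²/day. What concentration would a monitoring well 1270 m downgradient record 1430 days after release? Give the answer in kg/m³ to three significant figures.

For an instantaneous plane source, C(x,t) = M/(n_e·A·√(4πDt)) · exp(−(x−vt)²/(4Dt)), with n_e·A the pore (flow) area.
Plume center vt = 0.880 × 1430 = 1258.4 m, so the well at 1270 m is 11.6 m downgradient of the peak.
√(4πDt) = 30.45 m, giving peak height M/(n_e·A·√(4πDt)) = 58.4/(0.31 × 50.5 × 30.45) = 0.1225 kg/m³.
(x−vt)²/(4Dt) = (11.6)²/(4 × 0.0516 × 1430) = 0.4559; exp(−0.4559) = 0.6339.
C = 0.1225 × 0.6339 = 0.0777 kg/m³.

0.0777 kg/m³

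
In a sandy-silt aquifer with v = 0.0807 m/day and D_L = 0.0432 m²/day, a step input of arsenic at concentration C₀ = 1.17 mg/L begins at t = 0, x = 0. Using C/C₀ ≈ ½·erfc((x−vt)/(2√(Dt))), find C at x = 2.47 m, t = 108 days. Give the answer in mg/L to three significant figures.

1.15 mg/L

For a continuous step input, C/C₀ ≈ ½·erfc((x−vt)/(2√(Dt))).
vt = 0.0807 × 108 = 8.7156 m and 2√(Dt) = 2√(0.0432 × 108) = 4.320 m.
Argument (x−vt)/(2√(Dt)) = (2.47 − 8.7156)/4.320 = -1.446; ½·erfc(-1.446) = 0.9796.
C = 1.17 × 0.9796 = 1.15 mg/L.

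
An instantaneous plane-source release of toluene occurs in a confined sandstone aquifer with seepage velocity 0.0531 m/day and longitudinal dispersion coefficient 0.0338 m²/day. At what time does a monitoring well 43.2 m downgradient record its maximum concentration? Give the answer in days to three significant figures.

802 days

For the 1D instantaneous-source solution, setting ∂C/∂t = 0 at fixed x gives v²t² + 2Dt − x² = 0, so t = (√(D² + v²x²) − D)/v².
√(D² + v²x²) = √(0.0338² + 0.0531² × 43.2²) = 2.294; v² = 0.00281961.
t = (2.294 − 0.0338)/0.00281961 = 802 days (vs. the pure-advection estimate x/v = 814 d).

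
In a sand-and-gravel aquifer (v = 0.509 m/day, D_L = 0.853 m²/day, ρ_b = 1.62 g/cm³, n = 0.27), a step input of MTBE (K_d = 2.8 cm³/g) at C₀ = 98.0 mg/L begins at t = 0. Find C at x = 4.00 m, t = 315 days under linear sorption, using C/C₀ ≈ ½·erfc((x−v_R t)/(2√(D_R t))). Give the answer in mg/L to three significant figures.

80.3 mg/L

Retardation factor R = 1 + ρ_b·K_d/n = 1 + 1.62 × 2.8/0.27 = 17.80.
Sorption retards both mechanisms: v_R = v/R = 0.02860 m/day, D_R = D/R = 0.04792 m²/day.
v_R·t = 0.02860 × 315 = 9.009 m; 2√(D_R t) = 7.770 m; argument = (4.00 − 9.009)/7.770 = -0.6447.
C = C₀ × ½·erfc(-0.6447) = 98.0 × 0.8190 = 80.3 mg/L.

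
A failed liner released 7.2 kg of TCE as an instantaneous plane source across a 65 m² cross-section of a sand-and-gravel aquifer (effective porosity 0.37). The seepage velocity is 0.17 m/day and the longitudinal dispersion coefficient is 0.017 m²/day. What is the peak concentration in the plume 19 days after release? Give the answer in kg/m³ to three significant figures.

The peak of an instantaneous 1D plume sits at x = vt; there the Gaussian factor is 1 and C_max = M/(n_e·A·√(4πDt)), where n_e·A is the pore area the mass is dissolved in.
√(4πDt) = √(4π × 0.017 × 19) = 2.015 m, so C_max = 7.2/(0.37 × 65 × 2.015) = 0.149 kg/m³.

0.149 kg/m³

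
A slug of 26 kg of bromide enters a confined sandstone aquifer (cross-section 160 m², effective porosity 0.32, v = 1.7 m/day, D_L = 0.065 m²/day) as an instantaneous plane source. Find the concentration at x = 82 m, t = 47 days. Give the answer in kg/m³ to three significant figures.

For an instantaneous plane source, C(x,t) = M/(n_e·A·√(4πDt)) · exp(−(x−vt)²/(4Dt)), with n_e·A the pore (flow) area.
Plume center vt = 1.7 × 47 = 79.9 m, so the well at 82 m is 2.1 m downgradient of the peak.
√(4πDt) = 6.196 m, giving peak height M/(n_e·A·√(4πDt)) = 26/(0.32 × 160 × 6.196) = 0.08196 kg/m³.
(x−vt)²/(4Dt) = (2.1)²/(4 × 0.065 × 47) = 0.3609; exp(−0.3609) = 0.6970.
C = 0.08196 × 0.6970 = 0.0571 kg/m³.

0.0571 kg/m³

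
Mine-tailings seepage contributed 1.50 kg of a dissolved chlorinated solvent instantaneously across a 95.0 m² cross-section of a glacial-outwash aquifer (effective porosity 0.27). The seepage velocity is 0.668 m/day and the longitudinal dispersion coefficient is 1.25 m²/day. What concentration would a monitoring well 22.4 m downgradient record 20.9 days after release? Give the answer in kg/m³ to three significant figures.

0.00163 kg/m³

For an instantaneous plane source, C(x,t) = M/(n_e·A·√(4πDt)) · exp(−(x−vt)²/(4Dt)), with n_e·A the pore (flow) area.
Plume center vt = 0.668 × 20.9 = 13.9612 m, so the well at 22.4 m is 8.4388 m downgradient of the peak.
√(4πDt) = 18.12 m, giving peak height M/(n_e·A·√(4πDt)) = 1.50/(0.27 × 95.0 × 18.12) = 0.003227 kg/m³.
(x−vt)²/(4Dt) = (8.4388)²/(4 × 1.25 × 20.9) = 0.6815; exp(−0.6815) = 0.5059.
C = 0.003227 × 0.5059 = 0.00163 kg/m³.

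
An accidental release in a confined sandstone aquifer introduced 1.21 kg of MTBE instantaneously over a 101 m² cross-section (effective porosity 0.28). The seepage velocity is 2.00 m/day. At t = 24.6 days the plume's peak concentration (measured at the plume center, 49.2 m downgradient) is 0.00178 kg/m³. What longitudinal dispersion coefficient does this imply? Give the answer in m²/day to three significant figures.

At the plume center C_max = M/(n_e·A·√(4πDt)), so D = M²/(4πt·(n_e·A·C_max)²).
n_e·A·C_max = 0.28 × 101 × 0.00178 = 0.05034 kg/m.
D = 1.21²/(4π × 24.6 × 0.05034²) = 1.87 m²/day.

1.87 m²/day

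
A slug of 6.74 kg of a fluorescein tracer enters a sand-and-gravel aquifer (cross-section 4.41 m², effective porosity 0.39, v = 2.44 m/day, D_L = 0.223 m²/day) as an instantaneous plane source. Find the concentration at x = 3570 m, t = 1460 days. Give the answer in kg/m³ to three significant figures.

0.0586 kg/m³

For an instantaneous plane source, C(x,t) = M/(n_e·A·√(4πDt)) · exp(−(x−vt)²/(4Dt)), with n_e·A the pore (flow) area.
Plume center vt = 2.44 × 1460 = 3562.4 m, so the well at 3570 m is 7.6 m downgradient of the peak.
√(4πDt) = 63.96 m, giving peak height M/(n_e·A·√(4πDt)) = 6.74/(0.39 × 4.41 × 63.96) = 0.06127 kg/m³.
(x−vt)²/(4Dt) = (7.6)²/(4 × 0.223 × 1460) = 0.04435; exp(−0.04435) = 0.9566.
C = 0.06127 × 0.9566 = 0.0586 kg/m³.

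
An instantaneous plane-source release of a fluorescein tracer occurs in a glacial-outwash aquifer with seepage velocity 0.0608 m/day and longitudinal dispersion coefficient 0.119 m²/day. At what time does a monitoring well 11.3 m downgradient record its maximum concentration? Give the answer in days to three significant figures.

156 days

For the 1D instantaneous-source solution, setting ∂C/∂t = 0 at fixed x gives v²t² + 2Dt − x² = 0, so t = (√(D² + v²x²) − D)/v².
√(D² + v²x²) = √(0.119² + 0.0608² × 11.3²) = 0.6973; v² = 0.00369664.
t = (0.6973 − 0.119)/0.00369664 = 156 days (vs. the pure-advection estimate x/v = 186 d).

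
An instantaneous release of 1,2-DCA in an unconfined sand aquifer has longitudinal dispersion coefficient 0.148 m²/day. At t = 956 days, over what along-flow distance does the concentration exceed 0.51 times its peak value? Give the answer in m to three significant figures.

39.0 m

The plume is Gaussian with σ = √(2Dt) = √(2 × 0.148 × 956) = 16.82 m.
C/C_peak = exp(−Δx²/(2σ²)) = 0.51 ⇒ Δx = σ·√(−2 ln 0.51) = 16.82 × 1.160 = 19.51 m.
Width = 2Δx = 39.0 m.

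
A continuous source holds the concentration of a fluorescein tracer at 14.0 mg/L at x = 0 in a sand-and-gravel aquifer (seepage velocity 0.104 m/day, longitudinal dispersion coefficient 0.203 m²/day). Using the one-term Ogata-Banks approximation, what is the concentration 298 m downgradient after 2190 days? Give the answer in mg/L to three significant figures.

0.129 mg/L

For a continuous step input, C/C₀ ≈ ½·erfc((x−vt)/(2√(Dt))).
vt = 0.104 × 2190 = 227.76 m and 2√(Dt) = 2√(0.203 × 2190) = 42.17 m.
Argument (x−vt)/(2√(Dt)) = (298 − 227.76)/42.17 = 1.666; ½·erfc(1.666) = 0.009234.
C = 14.0 × 0.009234 = 0.129 mg/L.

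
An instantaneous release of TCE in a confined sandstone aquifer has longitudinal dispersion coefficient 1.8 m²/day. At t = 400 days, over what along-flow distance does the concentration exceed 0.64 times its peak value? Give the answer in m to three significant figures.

71.7 m

The plume is Gaussian with σ = √(2Dt) = √(2 × 1.8 × 400) = 37.95 m.
C/C_peak = exp(−Δx²/(2σ²)) = 0.64 ⇒ Δx = σ·√(−2 ln 0.64) = 37.95 × 0.9448 = 35.86 m.
Width = 2Δx = 71.7 m.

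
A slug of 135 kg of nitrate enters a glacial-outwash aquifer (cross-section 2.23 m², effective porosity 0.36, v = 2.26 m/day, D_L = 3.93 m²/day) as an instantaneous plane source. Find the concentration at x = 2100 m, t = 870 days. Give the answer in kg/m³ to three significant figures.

0.219 kg/m³

For an instantaneous plane source, C(x,t) = M/(n_e·A·√(4πDt)) · exp(−(x−vt)²/(4Dt)), with n_e·A the pore (flow) area.
Plume center vt = 2.26 × 870 = 1966.2 m, so the well at 2100 m is 133.8 m downgradient of the peak.
√(4πDt) = 207.3 m, giving peak height M/(n_e·A·√(4πDt)) = 135/(0.36 × 2.23 × 207.3) = 0.8112 kg/m³.
(x−vt)²/(4Dt) = (133.8)²/(4 × 3.93 × 870) = 1.309; exp(−1.309) = 0.2701.
C = 0.8112 × 0.2701 = 0.219 kg/m³.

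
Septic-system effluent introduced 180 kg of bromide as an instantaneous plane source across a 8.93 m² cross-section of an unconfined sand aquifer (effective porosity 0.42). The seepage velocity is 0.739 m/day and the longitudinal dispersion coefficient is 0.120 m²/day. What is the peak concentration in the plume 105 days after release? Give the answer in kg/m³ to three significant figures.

The peak of an instantaneous 1D plume sits at x = vt; there the Gaussian factor is 1 and C_max = M/(n_e·A·√(4πDt)), where n_e·A is the pore area the mass is dissolved in.
√(4πDt) = √(4π × 0.120 × 105) = 12.58 m, so C_max = 180/(0.42 × 8.93 × 12.58) = 3.81 kg/m³.

3.81 kg/m³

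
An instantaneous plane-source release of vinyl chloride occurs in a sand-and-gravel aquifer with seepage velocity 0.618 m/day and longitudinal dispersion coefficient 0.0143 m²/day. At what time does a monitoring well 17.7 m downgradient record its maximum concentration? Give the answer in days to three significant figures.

For the 1D instantaneous-source solution, setting ∂C/∂t = 0 at fixed x gives v²t² + 2Dt − x² = 0, so t = (√(D² + v²x²) − D)/v².
√(D² + v²x²) = √(0.0143² + 0.618² × 17.7²) = 10.94; v² = 0.381924.
t = (10.94 − 0.0143)/0.381924 = 28.6 days (vs. the pure-advection estimate x/v = 28.6 d).

28.6 days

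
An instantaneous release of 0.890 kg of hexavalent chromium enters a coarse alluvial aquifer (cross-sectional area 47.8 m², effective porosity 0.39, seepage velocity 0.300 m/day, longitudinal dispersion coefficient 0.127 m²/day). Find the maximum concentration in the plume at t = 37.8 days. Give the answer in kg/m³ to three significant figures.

0.00615 kg/m³

The peak of an instantaneous 1D plume sits at x = vt; there the Gaussian factor is 1 and C_max = M/(n_e·A·√(4πDt)), where n_e·A is the pore area the mass is dissolved in.
√(4πDt) = √(4π × 0.127 × 37.8) = 7.767 m, so C_max = 0.890/(0.39 × 47.8 × 7.767) = 0.00615 kg/m³.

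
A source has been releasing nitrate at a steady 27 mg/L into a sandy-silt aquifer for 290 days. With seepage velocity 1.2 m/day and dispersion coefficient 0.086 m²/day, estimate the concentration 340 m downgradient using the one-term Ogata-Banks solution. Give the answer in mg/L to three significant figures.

For a continuous step input, C/C₀ ≈ ½·erfc((x−vt)/(2√(Dt))).
vt = 1.2 × 290 = 348 m and 2√(Dt) = 2√(0.086 × 290) = 9.988 m.
Argument (x−vt)/(2√(Dt)) = (340 − 348)/9.988 = -0.8010; ½·erfc(-0.8010) = 0.8713.
C = 27 × 0.8713 = 23.5 mg/L.

23.5 mg/L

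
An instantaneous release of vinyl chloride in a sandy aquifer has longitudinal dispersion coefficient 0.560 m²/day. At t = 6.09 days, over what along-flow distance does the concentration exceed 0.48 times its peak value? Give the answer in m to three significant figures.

6.33 m

The plume is Gaussian with σ = √(2Dt) = √(2 × 0.560 × 6.09) = 2.612 m.
C/C_peak = exp(−Δx²/(2σ²)) = 0.48 ⇒ Δx = σ·√(−2 ln 0.48) = 2.612 × 1.212 = 3.166 m.
Width = 2Δx = 6.33 m.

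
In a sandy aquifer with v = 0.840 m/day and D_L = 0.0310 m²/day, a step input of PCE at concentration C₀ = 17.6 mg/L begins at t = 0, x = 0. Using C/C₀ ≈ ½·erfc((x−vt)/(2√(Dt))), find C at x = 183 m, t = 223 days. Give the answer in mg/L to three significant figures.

For a continuous step input, C/C₀ ≈ ½·erfc((x−vt)/(2√(Dt))).
vt = 0.840 × 223 = 187.32 m and 2√(Dt) = 2√(0.0310 × 223) = 5.259 m.
Argument (x−vt)/(2√(Dt)) = (183 − 187.32)/5.259 = -0.8214; ½·erfc(-0.8214) = 0.8773.
C = 17.6 × 0.8773 = 15.4 mg/L.

15.4 mg/L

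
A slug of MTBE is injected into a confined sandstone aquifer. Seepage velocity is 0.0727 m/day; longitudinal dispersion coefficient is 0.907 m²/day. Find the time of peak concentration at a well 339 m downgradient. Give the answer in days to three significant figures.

4490 days

For the 1D instantaneous-source solution, setting ∂C/∂t = 0 at fixed x gives v²t² + 2Dt − x² = 0, so t = (√(D² + v²x²) − D)/v².
√(D² + v²x²) = √(0.907² + 0.0727² × 339²) = 24.66; v² = 0.00528529.
t = (24.66 − 0.907)/0.00528529 = 4490 days (vs. the pure-advection estimate x/v = 4660 d).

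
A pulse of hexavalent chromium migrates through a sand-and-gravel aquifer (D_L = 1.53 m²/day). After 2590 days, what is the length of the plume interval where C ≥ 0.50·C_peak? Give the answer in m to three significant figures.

The plume is Gaussian with σ = √(2Dt) = √(2 × 1.53 × 2590) = 89.02 m.
C/C_peak = exp(−Δx²/(2σ²)) = 0.50 ⇒ Δx = σ·√(−2 ln 0.50) = 89.02 × 1.177 = 104.8 m.
Width = 2Δx = 210 m.

210 m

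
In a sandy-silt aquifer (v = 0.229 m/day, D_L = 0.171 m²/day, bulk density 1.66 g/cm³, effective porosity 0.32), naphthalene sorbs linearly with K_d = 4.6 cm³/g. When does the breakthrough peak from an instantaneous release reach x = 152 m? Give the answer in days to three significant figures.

Retardation factor R = 1 + ρ_b·K_d/n = 1 + 1.66 × 4.6/0.32 = 24.86.
Sorption retards both mechanisms: v_R = v/R = 0.009212 m/day, D_R = D/R = 0.006879 m²/day.
Peak time from v_R²t² + 2D_R t − x² = 0: t = (√(D_R² + v_R²x²) − D_R)/v_R².
√(D_R² + v_R²x²) = √(0.006879² + 0.009212² × 152²) = 1.400; v_R² = 8.486e-05.
t = (1.400 − 0.006879)/8.486e-05 = 16400 days.

16400 days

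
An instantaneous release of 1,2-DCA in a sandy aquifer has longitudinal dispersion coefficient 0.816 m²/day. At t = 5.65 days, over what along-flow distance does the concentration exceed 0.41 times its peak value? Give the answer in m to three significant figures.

The plume is Gaussian with σ = √(2Dt) = √(2 × 0.816 × 5.65) = 3.037 m.
C/C_peak = exp(−Δx²/(2σ²)) = 0.41 ⇒ Δx = σ·√(−2 ln 0.41) = 3.037 × 1.335 = 4.054 m.
Width = 2Δx = 8.11 m.

8.11 m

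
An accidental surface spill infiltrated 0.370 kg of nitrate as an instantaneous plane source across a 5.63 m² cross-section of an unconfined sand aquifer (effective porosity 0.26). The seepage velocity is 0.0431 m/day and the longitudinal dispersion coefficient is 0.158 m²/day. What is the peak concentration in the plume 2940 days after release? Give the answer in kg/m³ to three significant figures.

The peak of an instantaneous 1D plume sits at x = vt; there the Gaussian factor is 1 and C_max = M/(n_e·A·√(4πDt)), where n_e·A is the pore area the mass is dissolved in.
√(4πDt) = √(4π × 0.158 × 2940) = 76.40 m, so C_max = 0.370/(0.26 × 5.63 × 76.40) = 0.00331 kg/m³.

0.00331 kg/m³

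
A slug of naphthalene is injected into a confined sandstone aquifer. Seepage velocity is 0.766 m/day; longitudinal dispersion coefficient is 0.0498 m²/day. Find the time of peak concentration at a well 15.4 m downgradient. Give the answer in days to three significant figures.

20.0 days

For the 1D instantaneous-source solution, setting ∂C/∂t = 0 at fixed x gives v²t² + 2Dt − x² = 0, so t = (√(D² + v²x²) − D)/v².
√(D² + v²x²) = √(0.0498² + 0.766² × 15.4²) = 11.80; v² = 0.586756.
t = (11.80 − 0.0498)/0.586756 = 20.0 days (vs. the pure-advection estimate x/v = 20.1 d).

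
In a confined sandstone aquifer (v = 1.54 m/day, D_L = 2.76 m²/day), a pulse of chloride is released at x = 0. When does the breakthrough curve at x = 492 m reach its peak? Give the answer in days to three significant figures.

318 days

For the 1D instantaneous-source solution, setting ∂C/∂t = 0 at fixed x gives v²t² + 2Dt − x² = 0, so t = (√(D² + v²x²) − D)/v².
√(D² + v²x²) = √(2.76² + 1.54² × 492²) = 757.7; v² = 2.3716.
t = (757.7 − 2.76)/2.3716 = 318 days (vs. the pure-advection estimate x/v = 319 d).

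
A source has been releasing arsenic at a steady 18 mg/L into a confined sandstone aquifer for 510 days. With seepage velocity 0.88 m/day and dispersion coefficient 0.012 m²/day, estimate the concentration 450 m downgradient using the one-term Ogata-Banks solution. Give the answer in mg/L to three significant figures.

6.58 mg/L

For a continuous step input, C/C₀ ≈ ½·erfc((x−vt)/(2√(Dt))).
vt = 0.88 × 510 = 448.8 m and 2√(Dt) = 2√(0.012 × 510) = 4.948 m.
Argument (x−vt)/(2√(Dt)) = (450 − 448.8)/4.948 = 0.2425; ½·erfc(0.2425) = 0.3658.
C = 18 × 0.3658 = 6.58 mg/L.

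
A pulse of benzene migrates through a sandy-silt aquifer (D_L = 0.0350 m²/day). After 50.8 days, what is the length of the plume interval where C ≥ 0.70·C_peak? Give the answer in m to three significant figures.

The plume is Gaussian with σ = √(2Dt) = √(2 × 0.0350 × 50.8) = 1.886 m.
C/C_peak = exp(−Δx²/(2σ²)) = 0.70 ⇒ Δx = σ·√(−2 ln 0.70) = 1.886 × 0.8446 = 1.593 m.
Width = 2Δx = 3.19 m.

3.19 m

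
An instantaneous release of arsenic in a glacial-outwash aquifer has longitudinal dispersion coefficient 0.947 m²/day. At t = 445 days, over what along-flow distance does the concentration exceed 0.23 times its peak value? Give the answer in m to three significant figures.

The plume is Gaussian with σ = √(2Dt) = √(2 × 0.947 × 445) = 29.03 m.
C/C_peak = exp(−Δx²/(2σ²)) = 0.23 ⇒ Δx = σ·√(−2 ln 0.23) = 29.03 × 1.714 = 49.76 m.
Width = 2Δx = 99.5 m.

99.5 m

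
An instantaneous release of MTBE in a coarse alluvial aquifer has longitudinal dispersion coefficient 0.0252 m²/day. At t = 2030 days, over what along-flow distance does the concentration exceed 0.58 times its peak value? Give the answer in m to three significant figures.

21.1 m

The plume is Gaussian with σ = √(2Dt) = √(2 × 0.0252 × 2030) = 10.11 m.
C/C_peak = exp(−Δx²/(2σ²)) = 0.58 ⇒ Δx = σ·√(−2 ln 0.58) = 10.11 × 1.044 = 10.55 m.
Width = 2Δx = 21.1 m.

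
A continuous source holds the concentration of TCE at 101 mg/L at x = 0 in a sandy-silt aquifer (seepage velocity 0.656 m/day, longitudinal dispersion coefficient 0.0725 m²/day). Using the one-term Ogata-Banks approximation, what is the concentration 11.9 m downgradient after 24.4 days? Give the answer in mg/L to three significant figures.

99.5 mg/L

For a continuous step input, C/C₀ ≈ ½·erfc((x−vt)/(2√(Dt))).
vt = 0.656 × 24.4 = 16.0064 m and 2√(Dt) = 2√(0.0725 × 24.4) = 2.660 m.
Argument (x−vt)/(2√(Dt)) = (11.9 − 16.0064)/2.660 = -1.544; ½·erfc(-1.544) = 0.9855.
C = 101 × 0.9855 = 99.5 mg/L.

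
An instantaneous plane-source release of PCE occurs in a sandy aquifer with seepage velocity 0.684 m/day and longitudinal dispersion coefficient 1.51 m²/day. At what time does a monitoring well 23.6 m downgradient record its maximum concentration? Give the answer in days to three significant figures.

For the 1D instantaneous-source solution, setting ∂C/∂t = 0 at fixed x gives v²t² + 2Dt − x² = 0, so t = (√(D² + v²x²) − D)/v².
√(D² + v²x²) = √(1.51² + 0.684² × 23.6²) = 16.21; v² = 0.467856.
t = (16.21 − 1.51)/0.467856 = 31.4 days (vs. the pure-advection estimate x/v = 34.5 d).

31.4 days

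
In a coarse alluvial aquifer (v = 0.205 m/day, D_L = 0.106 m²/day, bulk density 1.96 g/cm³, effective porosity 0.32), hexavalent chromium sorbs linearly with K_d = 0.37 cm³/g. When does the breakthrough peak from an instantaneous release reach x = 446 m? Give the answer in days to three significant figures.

Retardation factor R = 1 + ρ_b·K_d/n = 1 + 1.96 × 0.37/0.32 = 3.266.
Sorption retards both mechanisms: v_R = v/R = 0.06277 m/day, D_R = D/R = 0.03246 m²/day.
Peak time from v_R²t² + 2D_R t − x² = 0: t = (√(D_R² + v_R²x²) − D_R)/v_R².
√(D_R² + v_R²x²) = √(0.03246² + 0.06277² × 446²) = 28.00; v_R² = 0.003940.
t = (28.00 − 0.03246)/0.003940 = 7100 days.

7100 days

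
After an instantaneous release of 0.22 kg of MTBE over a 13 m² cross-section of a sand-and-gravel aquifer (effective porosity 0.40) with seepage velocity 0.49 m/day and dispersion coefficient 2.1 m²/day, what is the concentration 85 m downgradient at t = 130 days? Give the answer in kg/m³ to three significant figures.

0.000477 kg/m³

For an instantaneous plane source, C(x,t) = M/(n_e·A·√(4πDt)) · exp(−(x−vt)²/(4Dt)), with n_e·A the pore (flow) area.
Plume center vt = 0.49 × 130 = 63.7 m, so the well at 85 m is 21.3 m downgradient of the peak.
√(4πDt) = 58.57 m, giving peak height M/(n_e·A·√(4πDt)) = 0.22/(0.40 × 13 × 58.57) = 0.0007223 kg/m³.
(x−vt)²/(4Dt) = (21.3)²/(4 × 2.1 × 130) = 0.4155; exp(−0.4155) = 0.6600.
C = 0.0007223 × 0.6600 = 0.000477 kg/m³.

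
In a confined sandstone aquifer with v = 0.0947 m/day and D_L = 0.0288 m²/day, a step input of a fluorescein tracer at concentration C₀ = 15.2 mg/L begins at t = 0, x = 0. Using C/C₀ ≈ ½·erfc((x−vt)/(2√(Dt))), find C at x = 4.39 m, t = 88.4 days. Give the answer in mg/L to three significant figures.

For a continuous step input, C/C₀ ≈ ½·erfc((x−vt)/(2√(Dt))).
vt = 0.0947 × 88.4 = 8.37148 m and 2√(Dt) = 2√(0.0288 × 88.4) = 3.191 m.
Argument (x−vt)/(2√(Dt)) = (4.39 − 8.37148)/3.191 = -1.248; ½·erfc(-1.248) = 0.9612.
C = 15.2 × 0.9612 = 14.6 mg/L.

14.6 mg/L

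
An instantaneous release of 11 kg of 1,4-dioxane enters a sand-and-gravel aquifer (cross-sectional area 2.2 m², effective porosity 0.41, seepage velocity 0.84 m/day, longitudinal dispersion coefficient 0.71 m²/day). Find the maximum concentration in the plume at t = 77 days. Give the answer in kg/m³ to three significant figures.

The peak of an instantaneous 1D plume sits at x = vt; there the Gaussian factor is 1 and C_max = M/(n_e·A·√(4πDt)), where n_e·A is the pore area the mass is dissolved in.
√(4πDt) = √(4π × 0.71 × 77) = 26.21 m, so C_max = 11/(0.41 × 2.2 × 26.21) = 0.465 kg/m³.

0.465 kg/m³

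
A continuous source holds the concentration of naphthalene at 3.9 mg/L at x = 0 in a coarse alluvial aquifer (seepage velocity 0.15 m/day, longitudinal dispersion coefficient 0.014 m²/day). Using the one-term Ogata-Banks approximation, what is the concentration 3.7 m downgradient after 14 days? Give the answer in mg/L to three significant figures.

0.0207 mg/L

For a continuous step input, C/C₀ ≈ ½·erfc((x−vt)/(2√(Dt))).
vt = 0.15 × 14 = 2.1 m and 2√(Dt) = 2√(0.014 × 14) = 0.8854 m.
Argument (x−vt)/(2√(Dt)) = (3.7 − 2.1)/0.8854 = 1.807; ½·erfc(1.807) = 0.005302.
C = 3.9 × 0.005302 = 0.0207 mg/L.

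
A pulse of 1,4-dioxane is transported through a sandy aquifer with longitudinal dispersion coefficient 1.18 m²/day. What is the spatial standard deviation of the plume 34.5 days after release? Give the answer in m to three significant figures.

Dispersive spreading gives a Gaussian with σ² = 2Dt; advection only shifts the center.
σ = √(2 × 1.18 × 34.5) = 9.02 m.

9.02 m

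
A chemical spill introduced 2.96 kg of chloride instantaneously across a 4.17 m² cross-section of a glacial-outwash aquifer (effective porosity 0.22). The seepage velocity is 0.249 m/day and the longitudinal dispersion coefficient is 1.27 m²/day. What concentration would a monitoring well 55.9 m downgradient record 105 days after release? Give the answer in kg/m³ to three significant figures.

0.0150 kg/m³

For an instantaneous plane source, C(x,t) = M/(n_e·A·√(4πDt)) · exp(−(x−vt)²/(4Dt)), with n_e·A the pore (flow) area.
Plume center vt = 0.249 × 105 = 26.145 m, so the well at 55.9 m is 29.755 m downgradient of the peak.
√(4πDt) = 40.94 m, giving peak height M/(n_e·A·√(4πDt)) = 2.96/(0.22 × 4.17 × 40.94) = 0.07881 kg/m³.
(x−vt)²/(4Dt) = (29.755)²/(4 × 1.27 × 105) = 1.660; exp(−1.660) = 0.1901.
C = 0.07881 × 0.1901 = 0.0150 kg/m³.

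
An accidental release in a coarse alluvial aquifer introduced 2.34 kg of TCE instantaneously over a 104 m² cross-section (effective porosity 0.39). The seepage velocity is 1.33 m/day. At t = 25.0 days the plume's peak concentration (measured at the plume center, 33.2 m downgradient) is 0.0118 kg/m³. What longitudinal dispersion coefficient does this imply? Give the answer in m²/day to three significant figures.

At the plume center C_max = M/(n_e·A·√(4πDt)), so D = M²/(4πt·(n_e·A·C_max)²).
n_e·A·C_max = 0.39 × 104 × 0.0118 = 0.4786 kg/m.
D = 2.34²/(4π × 25.0 × 0.4786²) = 0.0761 m²/day.

0.0761 m²/day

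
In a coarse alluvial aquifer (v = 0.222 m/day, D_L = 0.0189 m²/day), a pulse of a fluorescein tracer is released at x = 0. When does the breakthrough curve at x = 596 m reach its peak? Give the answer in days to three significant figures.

2680 days

For the 1D instantaneous-source solution, setting ∂C/∂t = 0 at fixed x gives v²t² + 2Dt − x² = 0, so t = (√(D² + v²x²) − D)/v².
√(D² + v²x²) = √(0.0189² + 0.222² × 596²) = 132.3; v² = 0.049284.
t = (132.3 − 0.0189)/0.049284 = 2680 days (vs. the pure-advection estimate x/v = 2680 d).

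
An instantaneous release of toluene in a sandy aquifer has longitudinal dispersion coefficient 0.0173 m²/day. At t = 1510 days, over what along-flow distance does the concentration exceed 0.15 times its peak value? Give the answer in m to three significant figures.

28.2 m

The plume is Gaussian with σ = √(2Dt) = √(2 × 0.0173 × 1510) = 7.228 m.
C/C_peak = exp(−Δx²/(2σ²)) = 0.15 ⇒ Δx = σ·√(−2 ln 0.15) = 7.228 × 1.948 = 14.08 m.
Width = 2Δx = 28.2 m.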